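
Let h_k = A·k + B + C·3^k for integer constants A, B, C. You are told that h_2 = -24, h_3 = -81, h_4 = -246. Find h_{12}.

-1594350

Write the equations: 2A + B + 9C = -24; 3A + B + 27C = -81; 4A + B + 81C = -246.
Subtracting the first from the second: A + 18C = -57.
Subtracting the second from the third: A + 54C = -165.
Solving: C = -3, A = -3, then B = 9.
So h_k = -3·k + 9 + (-3)·3^k; at k=12 this is -1594350.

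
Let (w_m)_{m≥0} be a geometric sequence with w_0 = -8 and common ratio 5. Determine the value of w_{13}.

w_m = (-8)·5^(m-0).
w_{13} = (-8)·5^13 = -9765625000.

-9765625000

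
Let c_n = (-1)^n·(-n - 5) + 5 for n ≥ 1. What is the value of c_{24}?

(-1)^24 = 1; -n - 5 at n=24 is -29; so c_{24} = -24.

-24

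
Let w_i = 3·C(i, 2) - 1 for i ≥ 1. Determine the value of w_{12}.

C(12, 2) = 66, so w_{12} = 197.

197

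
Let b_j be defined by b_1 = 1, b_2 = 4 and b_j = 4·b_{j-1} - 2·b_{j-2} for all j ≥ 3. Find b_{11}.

259808

Applying the relation repeatedly:
b_3 = 14  b_4 = 48  b_5 = 164  b_6 = 560  b_7 = 1912  b_8 = 6528  b_9 = 22288  b_{10} = 76096  b_{11} = 259808.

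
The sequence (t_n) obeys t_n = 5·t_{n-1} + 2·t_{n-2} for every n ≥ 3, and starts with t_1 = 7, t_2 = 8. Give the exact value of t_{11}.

36972674

Compute successive terms:
t_3 = 54  t_4 = 286  t_5 = 1538  t_6 = 8262  t_7 = 44386  t_8 = 238454  t_9 = 1281042  t_{10} = 6882118  t_{11} = 36972674.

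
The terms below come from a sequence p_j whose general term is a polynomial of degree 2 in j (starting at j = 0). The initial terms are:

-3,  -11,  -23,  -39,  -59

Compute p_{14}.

1st diffs: -8, -12, -16, -20.
2nd diffs: -4, -4, -4 (constant).
Newton forward-difference form: p_j = -3 + (-8)·C(j,1) + (-4)·C(j,2).
At j = 14: j = 14, so p_{14} = -3 - 112 - 364 = -479.

-479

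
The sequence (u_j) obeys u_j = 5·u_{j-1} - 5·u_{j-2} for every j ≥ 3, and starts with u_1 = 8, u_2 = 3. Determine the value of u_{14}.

-65578125

Compute successive terms:
u_3 = -25; u_4 = -140; u_5 = -575; …; u_{11} = -1384375; u_{12} = -5009375; u_{13} = -18125000; u_{14} = -65578125.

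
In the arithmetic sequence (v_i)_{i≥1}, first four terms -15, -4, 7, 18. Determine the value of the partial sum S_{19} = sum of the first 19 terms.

1596

Common difference d = 11.
v_i = -15 + (i - 1)·11.
v_{19} = 183; S = 19·(-15 + 183)/2 = 1596.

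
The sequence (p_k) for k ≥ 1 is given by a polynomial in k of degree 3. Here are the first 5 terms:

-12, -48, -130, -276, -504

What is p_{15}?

1st diffs: -36, -82, -146, -228.
2nd diffs: -46, -64, -82.
3rd diffs: -18, -18 (constant).
Newton forward-difference form: p_k = -12 + (-36)·C(k-1,1) + (-46)·C(k-1,2) + (-18)·C(k-1,3).
At k = 15: k-1 = 14, so p_{15} = -12 - 504 - 4186 - 6552 = -11254.

-11254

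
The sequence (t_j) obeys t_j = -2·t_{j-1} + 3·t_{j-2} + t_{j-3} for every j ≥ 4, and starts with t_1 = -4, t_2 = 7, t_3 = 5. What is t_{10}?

Step forward from the initial values:
t_4 = 7  t_5 = 8  t_6 = 10  t_7 = 11  t_8 = 16  t_9 = 11  t_{10} = 37.

37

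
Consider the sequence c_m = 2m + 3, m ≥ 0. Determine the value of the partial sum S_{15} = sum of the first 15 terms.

255

Over m = 0..14: Σm = 105.
Total = (2)·105 + (3)·15 = 255.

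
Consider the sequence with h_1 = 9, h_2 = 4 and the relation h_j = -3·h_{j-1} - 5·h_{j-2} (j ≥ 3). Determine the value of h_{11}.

h_3 = -57  h_4 = 151  h_5 = -168  h_6 = -251  h_7 = 1593  h_8 = -3524  h_9 = 2607  h_{10} = 9799  h_{11} = -42432.

-42432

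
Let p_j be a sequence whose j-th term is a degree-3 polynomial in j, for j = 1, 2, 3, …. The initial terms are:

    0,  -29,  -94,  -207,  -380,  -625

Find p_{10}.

-2565

1st diffs: -29, -65, -113, -173, -245.
2nd diffs: -36, -48, -60, -72.
3rd diffs: -12, -12, -12 (constant).
Newton forward-difference form: p_j = (-29)·C(j-1,1) + (-36)·C(j-1,2) + (-12)·C(j-1,3).
At j = 10: j-1 = 9, so p_{10} = -261 - 1296 - 1008 = -2565.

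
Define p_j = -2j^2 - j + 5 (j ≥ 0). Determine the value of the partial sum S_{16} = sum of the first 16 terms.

Over j = 0..15: Σj = 120, Σj² = 1240.
Total = (-2)·1240 + (-1)·120 + (5)·16 = -2520.

-2520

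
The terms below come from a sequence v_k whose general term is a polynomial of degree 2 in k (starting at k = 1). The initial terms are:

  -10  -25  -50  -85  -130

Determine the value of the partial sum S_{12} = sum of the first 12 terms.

1st diffs: -15, -25, -35, -45.
2nd diffs: -10, -10, -10 (constant).
Newton forward-difference form: v_k = -10 + (-15)·C(k-1,1) + (-10)·C(k-1,2).
Continuing: …, -185, -250, -325, -410, …, v_{12} = -725.
Summing k = 1..12 (12 terms) gives -3310.

-3310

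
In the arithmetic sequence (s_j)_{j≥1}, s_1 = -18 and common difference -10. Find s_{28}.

-288

s_j = -18 + (j - 1)·(-10).
s_{28} = -18 + 27·(-10) = -288.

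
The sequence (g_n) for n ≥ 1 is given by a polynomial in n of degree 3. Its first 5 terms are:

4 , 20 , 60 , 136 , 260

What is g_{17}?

1st diffs: 16, 40, 76, 124.
2nd diffs: 24, 36, 48.
3rd diffs: 12, 12 (constant).
Newton forward-difference form: g_n = 4 + 16·C(n-1,1) + 24·C(n-1,2) + 12·C(n-1,3).
At n = 17: n-1 = 16, so g_{17} = 4 + 256 + 2880 + 6720 = 9860.

9860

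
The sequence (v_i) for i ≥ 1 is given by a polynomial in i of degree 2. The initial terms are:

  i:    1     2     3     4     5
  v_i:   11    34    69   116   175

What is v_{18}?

1st diffs: 23, 35, 47, 59.
2nd diffs: 12, 12, 12 (constant).
So v_i = 6i^2 + 5i.
Evaluating at i = 18 gives v_{18} = 2034.

2034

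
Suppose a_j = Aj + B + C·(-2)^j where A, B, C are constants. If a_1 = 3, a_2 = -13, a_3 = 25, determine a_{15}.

Write the equations: A + B - 2C = 3; 2A + B + 4C = -13; 3A + B - 8C = 25.
Subtracting the first from the second: A + 6C = -16.
Subtracting the second from the third: A - 12C = 38.
Solving: C = -3, A = 2, then B = -5.
Therefore a_{15} = 30 + (-5) + (-3)·(-32768) = 98329.

98329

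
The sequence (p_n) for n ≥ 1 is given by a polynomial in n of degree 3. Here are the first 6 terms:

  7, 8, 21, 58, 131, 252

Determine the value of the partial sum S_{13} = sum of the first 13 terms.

12181

1st diffs: 1, 13, 37, 73, 121.
2nd diffs: 12, 24, 36, 48.
3rd diffs: 12, 12, 12 (constant).
So p_n = 2n^3 - 6n^2 + 5n + 6.
Continuing: …, 433, 686, 1023, 1456, …, p_{13} = 3451.
Summing n = 1..13 (13 terms) gives 12181.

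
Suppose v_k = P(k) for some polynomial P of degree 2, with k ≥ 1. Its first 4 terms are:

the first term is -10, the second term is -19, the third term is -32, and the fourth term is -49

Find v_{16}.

1st diffs: -9, -13, -17.
2nd diffs: -4, -4 (constant).
Newton forward-difference form: v_k = -10 + (-9)·C(k-1,1) + (-4)·C(k-1,2).
At k = 16: k-1 = 15, so v_{16} = -10 - 135 - 420 = -565.

-565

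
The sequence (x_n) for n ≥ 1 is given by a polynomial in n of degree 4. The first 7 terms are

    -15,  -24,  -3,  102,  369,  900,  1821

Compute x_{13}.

25617

1st diffs: -9, 21, 105, 267, 531, 921.
2nd diffs: 30, 84, 162, 264, 390.
3rd diffs: 54, 78, 102, 126.
4th diffs: 24, 24, 24 (constant).
So x_n = n^4 - n^3 - 4n^2 - 5n - 6.
Evaluating at n = 13 gives x_{13} = 25617.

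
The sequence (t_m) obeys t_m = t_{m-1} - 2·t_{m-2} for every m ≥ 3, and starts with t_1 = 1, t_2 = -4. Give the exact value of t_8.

Applying the relation repeatedly:
t_3 = -6; t_4 = 2; t_5 = 14; t_6 = 10; t_7 = -18; t_8 = -38.

-38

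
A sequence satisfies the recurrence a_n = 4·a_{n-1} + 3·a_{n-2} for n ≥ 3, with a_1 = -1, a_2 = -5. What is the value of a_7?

-10727

a_3 = -23  a_4 = -107  a_5 = -497  a_6 = -2309  a_7 = -10727.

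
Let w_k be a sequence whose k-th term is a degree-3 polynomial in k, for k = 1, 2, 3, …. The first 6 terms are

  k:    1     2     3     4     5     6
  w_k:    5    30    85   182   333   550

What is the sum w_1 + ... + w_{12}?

1st diffs: 25, 55, 97, 151, 217.
2nd diffs: 30, 42, 54, 66.
3rd diffs: 12, 12, 12 (constant).
Newton forward-difference form: w_k = 5 + 25·C(k-1,1) + 30·C(k-1,2) + 12·C(k-1,3).
Continuing: …, 845, 1230, 1717, 2318, …, w_{12} = 3910.
Summing k = 1..12 (12 terms) gives 14250.

14250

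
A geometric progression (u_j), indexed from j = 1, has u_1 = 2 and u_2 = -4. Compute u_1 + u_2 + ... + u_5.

Common ratio r = -2.
u_j = 2·(-2)^(j-1).
S = 2·((-2)^5 - 1)/(-2 - 1) = 2·(-32 - 1)/(-3) = 22.

22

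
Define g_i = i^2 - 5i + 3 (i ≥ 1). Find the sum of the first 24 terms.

3472

Over i = 1..24: Σi = 300, Σi² = 4900.
Total = (1)·4900 + (-5)·300 + (3)·24 = 3472.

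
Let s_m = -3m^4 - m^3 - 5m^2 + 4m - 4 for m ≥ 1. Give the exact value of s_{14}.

-118920

s_{14} = -3·14^4 - 1·14^3 - 5·14^2 + 4·14 - 4 = -118920.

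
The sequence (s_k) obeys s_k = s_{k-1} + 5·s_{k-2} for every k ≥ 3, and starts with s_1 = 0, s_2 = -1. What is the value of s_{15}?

Iterate the recurrence:
s_3 = -1  s_4 = -6  s_5 = -11  …  s_{12} = -17621  s_{13} = -48576  s_{14} = -136681  s_{15} = -379561.

-379561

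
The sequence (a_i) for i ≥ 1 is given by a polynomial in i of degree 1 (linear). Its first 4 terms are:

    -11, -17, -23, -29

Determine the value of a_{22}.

-137

1st diffs: -6, -6, -6 (constant).
So a_i = -6i - 5.
Evaluating at i = 22 gives a_{22} = -137.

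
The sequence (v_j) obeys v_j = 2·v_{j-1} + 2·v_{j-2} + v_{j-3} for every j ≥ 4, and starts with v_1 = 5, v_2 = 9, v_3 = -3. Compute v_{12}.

Step forward from the initial values:
v_4 = 17, v_5 = 37, v_6 = 105, v_7 = 301, v_8 = 849, v_9 = 2405, v_{10} = 6809, v_{11} = 19277, v_{12} = 54577.

54577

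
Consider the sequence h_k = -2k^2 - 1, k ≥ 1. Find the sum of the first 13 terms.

-1651

Over k = 1..13: Σk = 91, Σk² = 819.
Total = (-2)·819 + (-1)·13 = -1651.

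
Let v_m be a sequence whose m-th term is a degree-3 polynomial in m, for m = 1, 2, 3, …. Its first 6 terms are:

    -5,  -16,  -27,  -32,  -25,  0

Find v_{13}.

1183

1st diffs: -11, -11, -5, 7, 25.
2nd diffs: 0, 6, 12, 18.
3rd diffs: 6, 6, 6 (constant).
So v_m = m^3 - 6m^2.
Evaluating at m = 13 gives v_{13} = 1183.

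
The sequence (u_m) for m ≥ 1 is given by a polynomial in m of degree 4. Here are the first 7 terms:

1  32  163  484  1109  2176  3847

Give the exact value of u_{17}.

106577

1st diffs: 31, 131, 321, 625, 1067, 1671.
2nd diffs: 100, 190, 304, 442, 604.
3rd diffs: 90, 114, 138, 162.
4th diffs: 24, 24, 24 (constant).
Newton forward-difference form: u_m = 1 + 31·C(m-1,1) + 100·C(m-1,2) + 90·C(m-1,3) + 24·C(m-1,4).
At m = 17: m-1 = 16, so u_{17} = 1 + 496 + 12000 + 50400 + 43680 = 106577.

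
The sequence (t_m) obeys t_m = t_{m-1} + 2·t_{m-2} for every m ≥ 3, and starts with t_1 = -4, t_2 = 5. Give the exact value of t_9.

Applying the relation repeatedly:
t_3 = -3  t_4 = 7  t_5 = 1  t_6 = 15  t_7 = 17  t_8 = 47  t_9 = 81.
(Characteristic roots are 2 and -1.)

81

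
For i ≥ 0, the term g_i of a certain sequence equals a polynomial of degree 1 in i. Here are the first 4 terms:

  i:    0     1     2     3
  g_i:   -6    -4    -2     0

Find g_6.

1st diffs: 2, 2, 2 (constant).
So g_i = 2i - 6.
Evaluating at i = 6 gives g_6 = 6.

6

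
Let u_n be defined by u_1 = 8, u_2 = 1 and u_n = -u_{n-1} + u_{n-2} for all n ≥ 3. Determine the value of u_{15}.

Step forward from the initial values:
u_3 = 7; u_4 = -6; u_5 = 13; …; u_{12} = -351; u_{13} = 568; u_{14} = -919; u_{15} = 1487.

1487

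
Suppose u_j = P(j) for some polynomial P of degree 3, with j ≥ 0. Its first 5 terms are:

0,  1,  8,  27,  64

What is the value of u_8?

1st diffs: 1, 7, 19, 37.
2nd diffs: 6, 12, 18.
3rd diffs: 6, 6 (constant).
So u_j = j^3.
Evaluating at j = 8 gives u_8 = 512.

512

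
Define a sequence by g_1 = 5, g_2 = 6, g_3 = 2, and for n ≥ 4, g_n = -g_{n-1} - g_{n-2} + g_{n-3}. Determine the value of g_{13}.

Iterate the recurrence:
g_4 = -3  g_5 = 7  g_6 = -2  g_7 = -8  g_8 = 17  g_9 = -11  g_{10} = -14  g_{11} = 42  g_{12} = -39  g_{13} = -17.

-17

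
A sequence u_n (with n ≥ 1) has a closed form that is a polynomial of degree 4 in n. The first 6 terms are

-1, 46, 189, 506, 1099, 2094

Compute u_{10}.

13454

1st diffs: 47, 143, 317, 593, 995.
2nd diffs: 96, 174, 276, 402.
3rd diffs: 78, 102, 126.
4th diffs: 24, 24 (constant).
Newton forward-difference form: u_n = -1 + 47·C(n-1,1) + 96·C(n-1,2) + 78·C(n-1,3) + 24·C(n-1,4).
At n = 10: n-1 = 9, so u_{10} = -1 + 423 + 3456 + 6552 + 3024 = 13454.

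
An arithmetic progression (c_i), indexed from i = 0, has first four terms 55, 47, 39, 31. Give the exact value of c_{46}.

Common difference d = -8.
c_i = 55 + (i - 0)·(-8).
c_{46} = 55 + 46·(-8) = -313.

-313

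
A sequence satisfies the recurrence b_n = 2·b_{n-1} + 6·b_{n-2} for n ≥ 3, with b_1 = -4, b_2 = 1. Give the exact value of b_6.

b_3 = -22  b_4 = -38  b_5 = -208  b_6 = -644.

-644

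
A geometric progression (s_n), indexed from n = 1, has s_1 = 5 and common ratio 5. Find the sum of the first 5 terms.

s_n = 5·5^(n-1).
S = 5·(5^5 - 1)/(5 - 1) = 5·(3125 - 1)/(4) = 3905.

3905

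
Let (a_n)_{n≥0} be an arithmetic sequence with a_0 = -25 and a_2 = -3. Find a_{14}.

Common difference d = (-3 - (-25)) / (2 - 0) = 11.
a_n = -25 + (n - 0)·11.
a_{14} = -25 + 14·11 = 129.

129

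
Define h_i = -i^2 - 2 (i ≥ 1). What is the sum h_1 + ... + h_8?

Over i = 1..8: Σi = 36, Σi² = 204.
Total = (-1)·204 + (-2)·8 = -220.

-220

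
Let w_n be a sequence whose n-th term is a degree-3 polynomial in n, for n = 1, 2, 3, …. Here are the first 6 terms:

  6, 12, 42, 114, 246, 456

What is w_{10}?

2436

1st diffs: 6, 30, 72, 132, 210.
2nd diffs: 24, 42, 60, 78.
3rd diffs: 18, 18, 18 (constant).
Newton forward-difference form: w_n = 6 + 6·C(n-1,1) + 24·C(n-1,2) + 18·C(n-1,3).
At n = 10: n-1 = 9, so w_{10} = 6 + 54 + 864 + 1512 = 2436.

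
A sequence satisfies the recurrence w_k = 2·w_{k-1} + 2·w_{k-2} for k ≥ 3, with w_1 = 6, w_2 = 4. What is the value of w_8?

2752

Iterate the recurrence:
w_3 = 20  w_4 = 48  w_5 = 136  w_6 = 368  w_7 = 1008  w_8 = 2752.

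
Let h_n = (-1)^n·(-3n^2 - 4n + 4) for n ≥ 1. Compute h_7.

(-1)^7 = -1; -3n^2 - 4n + 4 at n=7 is -171; so h_7 = 171.

171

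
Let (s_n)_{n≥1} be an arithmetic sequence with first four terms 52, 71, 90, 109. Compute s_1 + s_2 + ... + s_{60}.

Common difference d = 19.
s_n = 52 + (n - 1)·19.
s_{60} = 1173; S = 60·(52 + 1173)/2 = 36750.

36750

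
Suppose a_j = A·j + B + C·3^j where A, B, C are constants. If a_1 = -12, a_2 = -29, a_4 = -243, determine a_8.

Write the equations: A + B + 3C = -12; 2A + B + 9C = -29; 4A + B + 81C = -243.
Subtracting the first from the second: A + 6C = -17.
Subtracting the second from the third: 2A + 72C = -214.
Solving: C = -3, A = 1, then B = -4.
Therefore a_8 = 8 + (-4) + (-3)·6561 = -19679.

-19679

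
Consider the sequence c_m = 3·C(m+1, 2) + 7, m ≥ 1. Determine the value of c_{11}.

C(12, 2) = 66, so c_{11} = 205.

205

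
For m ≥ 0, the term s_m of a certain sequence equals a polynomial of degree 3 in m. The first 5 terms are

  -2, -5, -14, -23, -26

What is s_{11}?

1st diffs: -3, -9, -9, -3.
2nd diffs: -6, 0, 6.
3rd diffs: 6, 6 (constant).
Newton forward-difference form: s_m = -2 + (-3)·C(m,1) + (-6)·C(m,2) + 6·C(m,3).
At m = 11: m = 11, so s_{11} = -2 - 33 - 330 + 990 = 625.

625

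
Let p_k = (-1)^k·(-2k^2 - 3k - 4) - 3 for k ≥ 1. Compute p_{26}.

-1437

(-1)^26 = 1; -2k^2 - 3k - 4 at k=26 is -1434; so p_{26} = -1437.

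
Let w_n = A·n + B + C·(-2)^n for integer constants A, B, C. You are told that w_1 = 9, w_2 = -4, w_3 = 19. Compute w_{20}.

Plug in n = 1, 2, 3: A + B - 2C = 9; 2A + B + 4C = -4; 3A + B - 8C = 19.
Subtracting the first from the second: A + 6C = -13.
Subtracting the second from the third: A - 12C = 23.
Solving: C = -2, A = -1, then B = 6.
Therefore w_{20} = -20 + 6 + (-2)·1048576 = -2097166.

-2097166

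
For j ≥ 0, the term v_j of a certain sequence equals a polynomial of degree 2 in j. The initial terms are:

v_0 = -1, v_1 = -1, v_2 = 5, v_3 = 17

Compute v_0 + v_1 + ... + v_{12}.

1703

1st diffs: 0, 6, 12.
2nd diffs: 6, 6 (constant).
Newton forward-difference form: v_j = -1 + 6·C(j,2).
Continuing: …, 35, 59, 89, 125, …, v_{12} = 395.
Summing j = 0..12 (13 terms) gives 1703.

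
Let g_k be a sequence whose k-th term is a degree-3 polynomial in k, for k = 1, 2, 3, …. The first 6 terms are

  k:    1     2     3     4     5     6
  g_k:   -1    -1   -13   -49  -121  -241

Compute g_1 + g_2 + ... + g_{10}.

1st diffs: 0, -12, -36, -72, -120.
2nd diffs: -12, -24, -36, -48.
3rd diffs: -12, -12, -12 (constant).
Newton forward-difference form: g_k = -1 + (-12)·C(k-1,2) + (-12)·C(k-1,3).
Continuing: -421, -673, -1009, -1441.
Summing k = 1..10 (10 terms) gives -3970.

-3970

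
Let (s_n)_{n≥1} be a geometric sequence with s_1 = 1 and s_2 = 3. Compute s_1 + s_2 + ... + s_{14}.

2391484

Common ratio r = 3.
s_n = 1·3^(n-1).
S = 1·(3^14 - 1)/(3 - 1) = 1·(4782969 - 1)/(2) = 2391484.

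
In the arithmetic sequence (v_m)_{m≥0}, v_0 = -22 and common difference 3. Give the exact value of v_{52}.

134

v_m = -22 + (m - 0)·3.
v_{52} = -22 + 52·3 = 134.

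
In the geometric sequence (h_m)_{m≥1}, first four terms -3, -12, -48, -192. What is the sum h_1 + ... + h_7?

Common ratio r = 4.
h_m = (-3)·4^(m-1).
S = (-3)·(4^7 - 1)/(4 - 1) = (-3)·(16384 - 1)/(3) = -16383.

-16383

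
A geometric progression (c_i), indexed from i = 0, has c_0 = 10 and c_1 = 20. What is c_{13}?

81920

Common ratio r = 2.
c_i = 10·2^(i-0).
c_{13} = 10·2^13 = 81920.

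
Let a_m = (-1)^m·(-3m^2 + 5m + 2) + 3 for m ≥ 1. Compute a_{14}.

-513

(-1)^14 = 1; -3m^2 + 5m + 2 at m=14 is -516; so a_{14} = -513.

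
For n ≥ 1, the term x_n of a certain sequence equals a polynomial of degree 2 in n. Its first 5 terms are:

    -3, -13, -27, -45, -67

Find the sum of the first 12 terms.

1st diffs: -10, -14, -18, -22.
2nd diffs: -4, -4, -4 (constant).
Newton forward-difference form: x_n = -3 + (-10)·C(n-1,1) + (-4)·C(n-1,2).
Continuing: …, -93, -123, -157, -195, …, x_{12} = -333.
Summing n = 1..12 (12 terms) gives -1576.

-1576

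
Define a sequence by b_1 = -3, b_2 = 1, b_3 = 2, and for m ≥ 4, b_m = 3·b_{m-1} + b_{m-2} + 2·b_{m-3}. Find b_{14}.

Step forward from the initial values:
b_4 = 1, b_5 = 7, b_6 = 26, …, b_{11} = 12447, b_{12} = 43026, b_{13} = 148727, b_{14} = 514101.

514101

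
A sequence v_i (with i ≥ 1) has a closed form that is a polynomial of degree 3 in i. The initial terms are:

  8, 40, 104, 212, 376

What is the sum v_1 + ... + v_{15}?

34420

1st diffs: 32, 64, 108, 164.
2nd diffs: 32, 44, 56.
3rd diffs: 12, 12 (constant).
Newton forward-difference form: v_i = 8 + 32·C(i-1,1) + 32·C(i-1,2) + 12·C(i-1,3).
Continuing: …, 608, 920, 1324, 1832, …, v_{15} = 7736.
Summing i = 1..15 (15 terms) gives 34420.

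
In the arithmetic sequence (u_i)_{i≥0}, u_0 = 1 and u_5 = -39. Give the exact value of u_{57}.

-455

Common difference d = (-39 - 1) / (5 - 0) = -8.
u_i = 1 + (i - 0)·(-8).
u_{57} = 1 + 57·(-8) = -455.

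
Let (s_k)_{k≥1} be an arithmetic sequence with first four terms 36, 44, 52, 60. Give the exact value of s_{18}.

172

Common difference d = 8.
s_k = 36 + (k - 1)·8.
s_{18} = 36 + 17·8 = 172.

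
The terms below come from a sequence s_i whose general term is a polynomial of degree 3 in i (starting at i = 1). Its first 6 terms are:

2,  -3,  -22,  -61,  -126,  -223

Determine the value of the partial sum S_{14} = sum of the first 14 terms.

1st diffs: -5, -19, -39, -65, -97.
2nd diffs: -14, -20, -26, -32.
3rd diffs: -6, -6, -6 (constant).
So s_i = -i^3 - i^2 + 5i - 1.
Continuing: …, -358, -537, -766, -1051, …, s_{14} = -2871.
Summing i = 1..14 (14 terms) gives -11529.

-11529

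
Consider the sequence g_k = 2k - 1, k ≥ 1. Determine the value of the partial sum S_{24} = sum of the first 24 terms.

Over k = 1..24: Σk = 300.
Total = (2)·300 + (-1)·24 = 576.

576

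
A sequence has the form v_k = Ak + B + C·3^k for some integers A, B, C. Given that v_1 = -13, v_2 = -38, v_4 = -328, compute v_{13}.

-6377305

At k = 1, 2, 4: A + B + 3C = -13; 2A + B + 9C = -38; 4A + B + 81C = -328.
Subtracting the first from the second: A + 6C = -25.
Subtracting the second from the third: 2A + 72C = -290.
Solving: C = -4, A = -1, then B = 0.
Therefore v_{13} = -13 + 0 + (-4)·1594323 = -6377305.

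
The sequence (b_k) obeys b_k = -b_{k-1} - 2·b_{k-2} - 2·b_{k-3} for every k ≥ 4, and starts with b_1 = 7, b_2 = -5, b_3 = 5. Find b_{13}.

Iterate the recurrence:
b_4 = -9;  b_5 = 9;  b_6 = -1;  b_7 = 1;  b_8 = -17;  b_9 = 17;  b_{10} = 15;  b_{11} = -15;  b_{12} = -49;  b_{13} = 49.

49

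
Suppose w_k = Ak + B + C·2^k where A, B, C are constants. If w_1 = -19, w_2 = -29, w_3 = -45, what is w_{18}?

Write the equations: A + B + 2C = -19; 2A + B + 4C = -29; 3A + B + 8C = -45.
Subtracting the first from the second: A + 2C = -10.
Subtracting the second from the third: A + 4C = -16.
Solving: C = -3, A = -4, then B = -9.
So w_k = -4·k + (-9) + (-3)·2^k; at k=18 this is -786513.

-786513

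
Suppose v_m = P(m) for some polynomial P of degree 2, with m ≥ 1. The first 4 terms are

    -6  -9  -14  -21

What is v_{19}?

1st diffs: -3, -5, -7.
2nd diffs: -2, -2 (constant).
So v_m = -m^2 - 5.
Evaluating at m = 19 gives v_{19} = -366.

-366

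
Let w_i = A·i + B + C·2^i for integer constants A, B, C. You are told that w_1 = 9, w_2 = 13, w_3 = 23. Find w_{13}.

Plug in i = 1, 2, 3: A + B + 2C = 9; 2A + B + 4C = 13; 3A + B + 8C = 23.
Subtracting the first from the second: A + 2C = 4.
Subtracting the second from the third: A + 4C = 10.
Solving: C = 3, A = -2, then B = 5.
So w_i = -2·i + 5 + 3·2^i; at i=13 this is 24555.

24555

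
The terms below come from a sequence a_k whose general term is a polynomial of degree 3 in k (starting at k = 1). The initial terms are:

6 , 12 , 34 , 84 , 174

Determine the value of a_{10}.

1st diffs: 6, 22, 50, 90.
2nd diffs: 16, 28, 40.
3rd diffs: 12, 12 (constant).
Newton forward-difference form: a_k = 6 + 6·C(k-1,1) + 16·C(k-1,2) + 12·C(k-1,3).
At k = 10: k-1 = 9, so a_{10} = 6 + 54 + 576 + 1008 = 1644.

1644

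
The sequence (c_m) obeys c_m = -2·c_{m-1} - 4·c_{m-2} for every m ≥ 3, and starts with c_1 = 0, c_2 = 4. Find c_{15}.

-32768

Compute successive terms:
c_3 = -8; c_4 = 0; c_5 = 32; …; c_{12} = -4096; c_{13} = 0; c_{14} = 16384; c_{15} = -32768.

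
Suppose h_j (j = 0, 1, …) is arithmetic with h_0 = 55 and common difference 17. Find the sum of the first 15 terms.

h_j = 55 + (j - 0)·17.
h_{14} = 293; S = 15·(55 + 293)/2 = 2610.

2610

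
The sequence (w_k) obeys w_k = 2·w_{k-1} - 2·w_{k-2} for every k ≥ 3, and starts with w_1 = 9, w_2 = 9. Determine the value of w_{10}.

144

Compute successive terms:
w_3 = 0, w_4 = -18, w_5 = -36, w_6 = -36, w_7 = 0, w_8 = 72, w_9 = 144, w_{10} = 144.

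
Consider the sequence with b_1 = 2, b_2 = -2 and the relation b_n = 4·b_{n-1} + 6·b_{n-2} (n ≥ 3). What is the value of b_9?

25888

Iterate the recurrence:
b_3 = 4;  b_4 = 4;  b_5 = 40;  b_6 = 184;  b_7 = 976;  b_8 = 5008;  b_9 = 25888.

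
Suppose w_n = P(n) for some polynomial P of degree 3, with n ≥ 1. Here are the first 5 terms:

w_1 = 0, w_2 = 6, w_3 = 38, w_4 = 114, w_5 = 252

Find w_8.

1st diffs: 6, 32, 76, 138.
2nd diffs: 26, 44, 62.
3rd diffs: 18, 18 (constant).
So w_n = 3n^3 - 5n^2 + 2.
Evaluating at n = 8 gives w_8 = 1218.

1218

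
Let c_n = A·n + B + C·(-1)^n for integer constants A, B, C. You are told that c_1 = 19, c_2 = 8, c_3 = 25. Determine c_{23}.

The three given values yield: A + B - C = 19; 2A + B + C = 8; 3A + B - C = 25.
Subtracting the first from the second: A + 2C = -11.
Subtracting the second from the third: A - 2C = 17.
Solving: C = -7, A = 3, then B = 9.
So c_n = 3·n + 9 + (-7)·(-1)^n; at n=23 this is 85.

85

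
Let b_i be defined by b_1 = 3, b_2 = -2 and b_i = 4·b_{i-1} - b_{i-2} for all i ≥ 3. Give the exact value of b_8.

-8162

b_3 = -11; b_4 = -42; b_5 = -157; b_6 = -586; b_7 = -2187; b_8 = -8162.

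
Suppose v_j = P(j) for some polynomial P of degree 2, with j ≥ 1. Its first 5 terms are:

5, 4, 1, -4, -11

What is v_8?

-44

1st diffs: -1, -3, -5, -7.
2nd diffs: -2, -2, -2 (constant).
Newton forward-difference form: v_j = 5 + (-1)·C(j-1,1) + (-2)·C(j-1,2).
At j = 8: j-1 = 7, so v_8 = 5 - 7 - 42 = -44.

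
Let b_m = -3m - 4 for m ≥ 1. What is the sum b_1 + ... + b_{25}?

-1075

Over m = 1..25: Σm = 325.
Total = (-3)·325 + (-4)·25 = -1075.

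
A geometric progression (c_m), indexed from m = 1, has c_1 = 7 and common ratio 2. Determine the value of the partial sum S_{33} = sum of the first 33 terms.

c_m = 7·2^(m-1).
S = 7·(2^33 - 1)/(2 - 1) = 7·(8589934592 - 1)/(1) = 60129542137.

60129542137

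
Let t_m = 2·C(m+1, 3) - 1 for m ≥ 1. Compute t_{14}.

909

C(15, 3) = 455, so t_{14} = 909.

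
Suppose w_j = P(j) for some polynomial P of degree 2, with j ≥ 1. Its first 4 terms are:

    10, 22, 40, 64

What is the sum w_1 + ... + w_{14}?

1st diffs: 12, 18, 24.
2nd diffs: 6, 6 (constant).
So w_j = 3j^2 + 3j + 4.
Continuing: …, 94, 130, 172, 220, …, w_{14} = 634.
Summing j = 1..14 (14 terms) gives 3416.

3416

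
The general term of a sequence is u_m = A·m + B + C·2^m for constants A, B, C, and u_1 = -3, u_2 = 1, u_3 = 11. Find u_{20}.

Plug in m = 1, 2, 3: A + B + 2C = -3; 2A + B + 4C = 1; 3A + B + 8C = 11.
Subtracting the first from the second: A + 2C = 4.
Subtracting the second from the third: A + 4C = 10.
Solving: C = 3, A = -2, then B = -7.
Therefore u_{20} = -40 + (-7) + 3·1048576 = 3145681.

3145681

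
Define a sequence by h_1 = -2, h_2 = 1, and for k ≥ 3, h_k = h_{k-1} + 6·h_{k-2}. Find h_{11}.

-36863

h_3 = -11;  h_4 = -5;  h_5 = -71;  h_6 = -101;  h_7 = -527;  h_8 = -1133;  h_9 = -4295;  h_{10} = -11093;  h_{11} = -36863.
(Characteristic roots are 3 and -2.)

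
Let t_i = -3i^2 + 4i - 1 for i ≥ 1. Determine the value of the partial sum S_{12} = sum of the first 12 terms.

-1650

Over i = 1..12: Σi = 78, Σi² = 650.
Total = (-3)·650 + (4)·78 + (-1)·12 = -1650.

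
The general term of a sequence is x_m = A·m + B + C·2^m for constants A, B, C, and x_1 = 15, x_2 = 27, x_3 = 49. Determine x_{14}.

81951

At m = 1, 2, 3: A + B + 2C = 15; 2A + B + 4C = 27; 3A + B + 8C = 49.
Subtracting the first from the second: A + 2C = 12.
Subtracting the second from the third: A + 4C = 22.
Solving: C = 5, A = 2, then B = 3.
So x_m = 2·m + 3 + 5·2^m; at m=14 this is 81951.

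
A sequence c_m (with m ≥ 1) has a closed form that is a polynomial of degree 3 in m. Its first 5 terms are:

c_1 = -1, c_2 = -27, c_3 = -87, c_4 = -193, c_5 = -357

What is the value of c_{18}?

1st diffs: -26, -60, -106, -164.
2nd diffs: -34, -46, -58.
3rd diffs: -12, -12 (constant).
Newton forward-difference form: c_m = -1 + (-26)·C(m-1,1) + (-34)·C(m-1,2) + (-12)·C(m-1,3).
At m = 18: m-1 = 17, so c_{18} = -1 - 442 - 4624 - 8160 = -13227.

-13227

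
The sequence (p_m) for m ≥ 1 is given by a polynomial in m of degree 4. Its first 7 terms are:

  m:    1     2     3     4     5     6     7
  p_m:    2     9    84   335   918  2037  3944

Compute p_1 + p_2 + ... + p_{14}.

229621

1st diffs: 7, 75, 251, 583, 1119, 1907.
2nd diffs: 68, 176, 332, 536, 788.
3rd diffs: 108, 156, 204, 252.
4th diffs: 48, 48, 48 (constant).
Newton forward-difference form: p_m = 2 + 7·C(m-1,1) + 68·C(m-1,2) + 108·C(m-1,3) + 48·C(m-1,4).
Continuing: …, 6939, 11370, 17633, 26172, …, p_{14} = 70605.
Summing m = 1..14 (14 terms) gives 229621.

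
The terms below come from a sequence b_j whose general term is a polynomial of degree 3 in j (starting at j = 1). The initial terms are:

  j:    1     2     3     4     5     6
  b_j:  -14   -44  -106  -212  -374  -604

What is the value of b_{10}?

1st diffs: -30, -62, -106, -162, -230.
2nd diffs: -32, -44, -56, -68.
3rd diffs: -12, -12, -12 (constant).
So b_j = -2j^3 - 4j^2 - 4j - 4.
Evaluating at j = 10 gives b_{10} = -2444.

-2444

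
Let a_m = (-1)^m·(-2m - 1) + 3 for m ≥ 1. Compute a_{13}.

(-1)^13 = -1; -2m - 1 at m=13 is -27; so a_{13} = 30.

30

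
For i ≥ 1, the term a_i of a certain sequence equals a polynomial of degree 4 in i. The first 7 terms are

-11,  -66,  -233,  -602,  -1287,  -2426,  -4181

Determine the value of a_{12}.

1st diffs: -55, -167, -369, -685, -1139, -1755.
2nd diffs: -112, -202, -316, -454, -616.
3rd diffs: -90, -114, -138, -162.
4th diffs: -24, -24, -24 (constant).
So a_i = -i^4 - 5i^3 - i^2 - 2i - 2.
Evaluating at i = 12 gives a_{12} = -29546.

-29546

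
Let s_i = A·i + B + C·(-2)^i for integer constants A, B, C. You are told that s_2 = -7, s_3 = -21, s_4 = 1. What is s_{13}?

Write the equations: 2A + B + 4C = -7; 3A + B - 8C = -21; 4A + B + 16C = 1.
Subtracting the first from the second: A - 12C = -14.
Subtracting the second from the third: A + 24C = 22.
Solving: C = 1, A = -2, then B = -7.
So s_i = -2·i + (-7) + 1·(-2)^i; at i=13 this is -8225.

-8225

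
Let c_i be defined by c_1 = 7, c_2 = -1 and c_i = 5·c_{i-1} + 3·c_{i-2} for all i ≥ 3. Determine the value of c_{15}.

Applying the relation repeatedly:
c_3 = 16;  c_4 = 77;  c_5 = 433;  …;  c_{12} = 69382532;  c_{13} = 384475063;  c_{14} = 2130522911;  c_{15} = 11806039744.

11806039744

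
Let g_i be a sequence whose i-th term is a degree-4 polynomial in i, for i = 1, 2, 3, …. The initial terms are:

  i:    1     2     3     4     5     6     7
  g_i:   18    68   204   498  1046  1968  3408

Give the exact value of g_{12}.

25098

1st diffs: 50, 136, 294, 548, 922, 1440.
2nd diffs: 86, 158, 254, 374, 518.
3rd diffs: 72, 96, 120, 144.
4th diffs: 24, 24, 24 (constant).
Newton forward-difference form: g_i = 18 + 50·C(i-1,1) + 86·C(i-1,2) + 72·C(i-1,3) + 24·C(i-1,4).
At i = 12: i-1 = 11, so g_{12} = 18 + 550 + 4730 + 11880 + 7920 = 25098.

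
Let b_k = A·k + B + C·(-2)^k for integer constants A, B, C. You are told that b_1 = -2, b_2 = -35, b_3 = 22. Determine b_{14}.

Plug in k = 1, 2, 3: A + B - 2C = -2; 2A + B + 4C = -35; 3A + B - 8C = 22.
Subtracting the first from the second: A + 6C = -33.
Subtracting the second from the third: A - 12C = 57.
Solving: C = -5, A = -3, then B = -9.
Therefore b_{14} = -42 + (-9) + (-5)·16384 = -81971.

-81971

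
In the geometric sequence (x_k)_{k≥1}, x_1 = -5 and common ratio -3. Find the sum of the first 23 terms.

x_k = (-5)·(-3)^(k-1).
S = (-5)·((-3)^23 - 1)/(-3 - 1) = (-5)·(-94143178827 - 1)/(-4) = -117678973535.

-117678973535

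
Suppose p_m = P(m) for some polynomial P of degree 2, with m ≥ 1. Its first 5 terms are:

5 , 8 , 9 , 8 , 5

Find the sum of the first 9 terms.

-15

1st diffs: 3, 1, -1, -3.
2nd diffs: -2, -2, -2 (constant).
Newton forward-difference form: p_m = 5 + 3·C(m-1,1) + (-2)·C(m-1,2).
Continuing: 0, -7, -16, -27.
Summing m = 1..9 (9 terms) gives -15.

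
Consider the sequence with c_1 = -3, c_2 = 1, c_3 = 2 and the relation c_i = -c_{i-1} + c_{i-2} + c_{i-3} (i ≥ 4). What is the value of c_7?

12

c_4 = -4  c_5 = 7  c_6 = -9  c_7 = 12.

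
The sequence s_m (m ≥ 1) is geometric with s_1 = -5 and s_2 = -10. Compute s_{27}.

-335544320

Common ratio r = 2.
s_m = (-5)·2^(m-1).
s_{27} = (-5)·2^26 = -335544320.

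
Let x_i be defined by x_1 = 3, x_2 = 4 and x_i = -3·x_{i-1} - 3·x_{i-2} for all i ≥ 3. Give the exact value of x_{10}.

-1377

Step forward from the initial values:
x_3 = -21;  x_4 = 51;  x_5 = -90;  x_6 = 117;  x_7 = -81;  x_8 = -108;  x_9 = 567;  x_{10} = -1377.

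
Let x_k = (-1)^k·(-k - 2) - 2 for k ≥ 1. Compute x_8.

-12

(-1)^8 = 1; -k - 2 at k=8 is -10; so x_8 = -12.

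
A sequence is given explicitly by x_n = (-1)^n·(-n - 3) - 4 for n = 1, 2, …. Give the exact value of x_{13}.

12

(-1)^13 = -1; -n - 3 at n=13 is -16; so x_{13} = 12.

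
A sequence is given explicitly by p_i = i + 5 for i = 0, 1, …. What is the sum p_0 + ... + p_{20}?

Over i = 0..20: Σi = 210.
Total = (1)·210 + (5)·21 = 315.

315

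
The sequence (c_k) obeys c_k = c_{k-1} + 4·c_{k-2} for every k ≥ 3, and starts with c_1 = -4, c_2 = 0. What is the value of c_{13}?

-121424

c_3 = -16  c_4 = -16  c_5 = -80  …  c_{10} = -7056  c_{11} = -18640  c_{12} = -46864  c_{13} = -121424.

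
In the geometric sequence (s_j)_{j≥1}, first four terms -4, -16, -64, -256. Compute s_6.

-4096

Common ratio r = 4.
s_j = (-4)·4^(j-1).
s_6 = (-4)·4^5 = -4096.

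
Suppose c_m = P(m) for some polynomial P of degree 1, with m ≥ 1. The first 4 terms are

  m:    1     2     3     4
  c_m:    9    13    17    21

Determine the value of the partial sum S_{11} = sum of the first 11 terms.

1st diffs: 4, 4, 4 (constant).
So c_m = 4m + 5.
Continuing: …, 25, 29, 33, 37, …, c_{11} = 49.
Summing m = 1..11 (11 terms) gives 319.

319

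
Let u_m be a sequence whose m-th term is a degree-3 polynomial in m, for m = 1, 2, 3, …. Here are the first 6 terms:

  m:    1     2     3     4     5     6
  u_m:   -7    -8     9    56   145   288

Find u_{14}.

1st diffs: -1, 17, 47, 89, 143.
2nd diffs: 18, 30, 42, 54.
3rd diffs: 12, 12, 12 (constant).
So u_m = 2m^3 - 3m^2 - 6m.
Evaluating at m = 14 gives u_{14} = 4816.

4816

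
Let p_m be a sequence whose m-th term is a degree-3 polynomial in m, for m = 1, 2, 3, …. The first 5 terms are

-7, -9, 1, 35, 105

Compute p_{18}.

1st diffs: -2, 10, 34, 70.
2nd diffs: 12, 24, 36.
3rd diffs: 12, 12 (constant).
Newton forward-difference form: p_m = -7 + (-2)·C(m-1,1) + 12·C(m-1,2) + 12·C(m-1,3).
At m = 18: m-1 = 17, so p_{18} = -7 - 34 + 1632 + 8160 = 9751.

9751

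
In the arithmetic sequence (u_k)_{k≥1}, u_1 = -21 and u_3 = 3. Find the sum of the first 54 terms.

Common difference d = (3 - (-21)) / (3 - 1) = 12.
u_k = -21 + (k - 1)·12.
u_{54} = 615; S = 54·(-21 + 615)/2 = 16038.

16038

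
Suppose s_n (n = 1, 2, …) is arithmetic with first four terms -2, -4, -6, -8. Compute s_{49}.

Common difference d = -2.
s_n = -2 + (n - 1)·(-2).
s_{49} = -2 + 48·(-2) = -98.

-98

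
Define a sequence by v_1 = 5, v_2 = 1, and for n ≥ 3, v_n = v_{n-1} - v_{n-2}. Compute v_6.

4

Step forward from the initial values:
v_3 = -4  v_4 = -5  v_5 = -1  v_6 = 4.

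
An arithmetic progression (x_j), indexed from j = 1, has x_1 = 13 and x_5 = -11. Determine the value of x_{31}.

Common difference d = (-11 - 13) / (5 - 1) = -6.
x_j = 13 + (j - 1)·(-6).
x_{31} = 13 + 30·(-6) = -167.

-167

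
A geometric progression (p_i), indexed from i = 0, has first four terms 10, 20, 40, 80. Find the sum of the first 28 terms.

2684354550

Common ratio r = 2.
p_i = 10·2^(i-0).
S = 10·(2^28 - 1)/(2 - 1) = 10·(268435456 - 1)/(1) = 2684354550.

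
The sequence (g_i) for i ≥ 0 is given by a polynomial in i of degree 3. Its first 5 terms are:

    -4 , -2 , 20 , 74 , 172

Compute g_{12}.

1st diffs: 2, 22, 54, 98.
2nd diffs: 20, 32, 44.
3rd diffs: 12, 12 (constant).
So g_i = 2i^3 + 4i^2 - 4i - 4.
Evaluating at i = 12 gives g_{12} = 3980.

3980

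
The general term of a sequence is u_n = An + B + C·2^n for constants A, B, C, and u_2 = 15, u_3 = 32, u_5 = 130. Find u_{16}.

The three given values yield: 2A + B + 4C = 15; 3A + B + 8C = 32; 5A + B + 32C = 130.
Subtracting the first from the second: A + 4C = 17.
Subtracting the second from the third: 2A + 24C = 98.
Solving: C = 4, A = 1, then B = -3.
Hence u_{16} = 1·16 + (-3) + 4·65536 = 262157.

262157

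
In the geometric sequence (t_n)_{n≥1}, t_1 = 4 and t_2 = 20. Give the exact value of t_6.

Common ratio r = 5.
t_n = 4·5^(n-1).
t_6 = 4·5^5 = 12500.

12500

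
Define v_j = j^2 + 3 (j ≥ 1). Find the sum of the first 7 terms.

161

Over j = 1..7: Σj = 28, Σj² = 140.
Total = (1)·140 + (3)·7 = 161.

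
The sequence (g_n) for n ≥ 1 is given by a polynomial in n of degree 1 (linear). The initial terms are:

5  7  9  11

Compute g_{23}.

49

1st diffs: 2, 2, 2 (constant).
So g_n = 2n + 3.
Evaluating at n = 23 gives g_{23} = 49.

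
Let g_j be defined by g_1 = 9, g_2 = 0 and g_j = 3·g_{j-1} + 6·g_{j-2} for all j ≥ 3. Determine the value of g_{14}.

458810730

Compute successive terms:
g_3 = 54, g_4 = 162, g_5 = 810, …, g_{11} = 5489370, g_{12} = 24000138, g_{13} = 104936634, g_{14} = 458810730.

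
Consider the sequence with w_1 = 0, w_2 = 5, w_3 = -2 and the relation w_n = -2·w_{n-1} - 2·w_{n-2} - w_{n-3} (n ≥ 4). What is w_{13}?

w_4 = -6; w_5 = 11; w_6 = -8; w_7 = 0; w_8 = 5; w_9 = -2; w_{10} = -6; w_{11} = 11; w_{12} = -8; w_{13} = 0.

0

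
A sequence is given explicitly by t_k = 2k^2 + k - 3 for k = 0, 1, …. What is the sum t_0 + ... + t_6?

Over k = 0..6: Σk = 21, Σk² = 91.
Total = (2)·91 + (1)·21 + (-3)·7 = 182.

182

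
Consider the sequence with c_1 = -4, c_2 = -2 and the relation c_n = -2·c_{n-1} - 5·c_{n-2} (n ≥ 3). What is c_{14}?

Compute successive terms:
c_3 = 24;  c_4 = -38;  c_5 = -44;  …;  c_{11} = -10296;  c_{12} = 33802;  c_{13} = -16124;  c_{14} = -136762.

-136762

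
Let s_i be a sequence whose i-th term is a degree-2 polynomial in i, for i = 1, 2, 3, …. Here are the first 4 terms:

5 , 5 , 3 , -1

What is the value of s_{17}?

1st diffs: 0, -2, -4.
2nd diffs: -2, -2 (constant).
Newton forward-difference form: s_i = 5 + (-2)·C(i-1,2).
At i = 17: i-1 = 16, so s_{17} = 5 - 240 = -235.

-235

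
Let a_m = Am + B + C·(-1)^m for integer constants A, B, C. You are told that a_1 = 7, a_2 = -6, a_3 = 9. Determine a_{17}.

23

The three given values yield: A + B - C = 7; 2A + B + C = -6; 3A + B - C = 9.
Subtracting the first from the second: A + 2C = -13.
Subtracting the second from the third: A - 2C = 15.
Solving: C = -7, A = 1, then B = -1.
Therefore a_{17} = 17 + (-1) + (-7)·(-1) = 23.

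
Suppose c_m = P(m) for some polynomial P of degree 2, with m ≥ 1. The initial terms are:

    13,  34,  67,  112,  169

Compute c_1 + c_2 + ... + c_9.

1881

1st diffs: 21, 33, 45, 57.
2nd diffs: 12, 12, 12 (constant).
So c_m = 6m^2 + 3m + 4.
Continuing: 238, 319, 412, 517.
Summing m = 1..9 (9 terms) gives 1881.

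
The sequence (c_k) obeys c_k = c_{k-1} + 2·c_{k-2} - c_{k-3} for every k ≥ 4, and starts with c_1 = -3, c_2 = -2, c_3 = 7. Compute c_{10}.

Compute successive terms:
c_4 = 6  c_5 = 22  c_6 = 27  c_7 = 65  c_8 = 97  c_9 = 200  c_{10} = 329.

329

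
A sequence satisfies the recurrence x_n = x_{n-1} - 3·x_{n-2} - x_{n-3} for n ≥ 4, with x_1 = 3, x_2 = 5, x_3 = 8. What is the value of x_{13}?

4773

Compute successive terms:
x_4 = -10, x_5 = -39, x_6 = -17, x_7 = 110, x_8 = 200, x_9 = -113, x_{10} = -823, x_{11} = -684, x_{12} = 1898, x_{13} = 4773.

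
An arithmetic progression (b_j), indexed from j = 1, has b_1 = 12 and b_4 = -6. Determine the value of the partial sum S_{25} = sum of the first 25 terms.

Common difference d = (-6 - 12) / (4 - 1) = -6.
b_j = 12 + (j - 1)·(-6).
b_{25} = -132; S = 25·(12 + (-132))/2 = -1500.

-1500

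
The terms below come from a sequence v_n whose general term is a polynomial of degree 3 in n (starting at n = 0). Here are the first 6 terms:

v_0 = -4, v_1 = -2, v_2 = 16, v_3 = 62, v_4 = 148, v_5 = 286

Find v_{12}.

3716

1st diffs: 2, 18, 46, 86, 138.
2nd diffs: 16, 28, 40, 52.
3rd diffs: 12, 12, 12 (constant).
Newton forward-difference form: v_n = -4 + 2·C(n,1) + 16·C(n,2) + 12·C(n,3).
At n = 12: n = 12, so v_{12} = -4 + 24 + 1056 + 2640 = 3716.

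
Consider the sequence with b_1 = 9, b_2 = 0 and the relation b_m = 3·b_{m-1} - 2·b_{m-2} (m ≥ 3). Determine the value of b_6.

Applying the relation repeatedly:
b_3 = -18, b_4 = -54, b_5 = -126, b_6 = -270.
(Characteristic roots are 2 and 1.)

-270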